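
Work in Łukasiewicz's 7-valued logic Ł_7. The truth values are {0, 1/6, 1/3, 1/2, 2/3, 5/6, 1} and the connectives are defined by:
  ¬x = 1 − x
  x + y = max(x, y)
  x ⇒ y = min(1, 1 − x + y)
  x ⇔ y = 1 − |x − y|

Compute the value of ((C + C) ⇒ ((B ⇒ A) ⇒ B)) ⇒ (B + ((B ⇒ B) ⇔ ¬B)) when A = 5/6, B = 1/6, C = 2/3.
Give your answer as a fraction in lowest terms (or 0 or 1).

C + C = 2/3 + 2/3 = 2/3
B ⇒ A = 1/6 ⇒ 5/6 = 1
(B ⇒ A) ⇒ B = 1 ⇒ 1/6 = 1/6
(C + C) ⇒ ((B ⇒ A) ⇒ B) = 2/3 ⇒ 1/6 = 1/2
B ⇒ B = 1/6 ⇒ 1/6 = 1
¬B = ¬1/6 = 5/6
(B ⇒ B) ⇔ ¬B = 1 ⇔ 5/6 = 5/6
B + ((B ⇒ B) ⇔ ¬B) = 1/6 + 5/6 = 5/6
((C + C) ⇒ ((B ⇒ A) ⇒ B)) ⇒ (B + ((B ⇒ B) ⇔ ¬B)) = 1/2 ⇒ 5/6 = 1

1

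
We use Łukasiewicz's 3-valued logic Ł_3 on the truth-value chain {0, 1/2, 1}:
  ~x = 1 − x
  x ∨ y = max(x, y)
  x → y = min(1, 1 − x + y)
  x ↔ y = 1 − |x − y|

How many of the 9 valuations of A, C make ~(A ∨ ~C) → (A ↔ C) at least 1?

A = 0, C = 0 ↦ 1  ≥
A = 0, C = 1/2 ↦ 1  ≥
A = 0, C = 1 ↦ 0  <
A = 1/2, C = 0 ↦ 1  ≥
A = 1/2, C = 1/2 ↦ 1  ≥
A = 1/2, C = 1 ↦ 1  ≥
A = 1, C = 0 ↦ 1  ≥
A = 1, C = 1/2 ↦ 1  ≥
A = 1, C = 1 ↦ 1  ≥
So 8 of the 9 assignments meet the threshold.

8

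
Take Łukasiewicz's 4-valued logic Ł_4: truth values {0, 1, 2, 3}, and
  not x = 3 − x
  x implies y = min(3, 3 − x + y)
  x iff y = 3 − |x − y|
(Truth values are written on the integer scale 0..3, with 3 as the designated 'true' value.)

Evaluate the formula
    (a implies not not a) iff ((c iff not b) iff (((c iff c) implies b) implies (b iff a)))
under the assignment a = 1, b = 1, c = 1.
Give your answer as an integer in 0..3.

2

not a = not 1 = 2
not not a = not 2 = 1
a implies not not a = 1 implies 1 = 3
not b = not 1 = 2
c iff not b = 1 iff 2 = 2
c iff c = 1 iff 1 = 3
(c iff c) implies b = 3 implies 1 = 1
b iff a = 1 iff 1 = 3
((c iff c) implies b) implies (b iff a) = 1 implies 3 = 3
(c iff not b) iff (((c iff c) implies b) implies (b iff a)) = 2 iff 3 = 2
(a implies not not a) iff ((c iff not b) iff (((c iff c) implies b) implies (b iff a))) = 3 iff 2 = 2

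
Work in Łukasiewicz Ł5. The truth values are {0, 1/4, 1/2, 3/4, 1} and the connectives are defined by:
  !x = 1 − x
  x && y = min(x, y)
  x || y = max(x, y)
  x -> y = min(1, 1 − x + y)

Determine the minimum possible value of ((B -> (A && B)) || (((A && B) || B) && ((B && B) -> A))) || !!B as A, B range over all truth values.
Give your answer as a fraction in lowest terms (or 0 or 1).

1/2

Take A = 0, B = 1/2:
A && B = 0 && 1/2 = 0
B -> (A && B) = 1/2 -> 0 = 1/2
A && B = 0 && 1/2 = 0
(A && B) || B = 0 || 1/2 = 1/2
B && B = 1/2 && 1/2 = 1/2
(B && B) -> A = 1/2 -> 0 = 1/2
((A && B) || B) && ((B && B) -> A) = 1/2 && 1/2 = 1/2
(B -> (A && B)) || (((A && B) || B) && ((B && B) -> A)) = 1/2 || 1/2 = 1/2
!B = !1/2 = 1/2
!!B = !1/2 = 1/2
((B -> (A && B)) || (((A && B) || B) && ((B && B) -> A))) || !!B = 1/2 || 1/2 = 1/2
No assignment yields a value below 1/2, so this is the minimum.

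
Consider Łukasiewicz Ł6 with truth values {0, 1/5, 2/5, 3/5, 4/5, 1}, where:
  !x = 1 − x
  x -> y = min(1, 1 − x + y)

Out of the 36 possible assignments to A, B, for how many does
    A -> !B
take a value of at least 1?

21

value 1: 21 assignments (counts)
value 4/5: 5 assignments
value 3/5: 4 assignments
value 2/5: 3 assignments
value 1/5: 2 assignments
value 0: 1 assignment
So 21 of the 36 assignments meet the threshold.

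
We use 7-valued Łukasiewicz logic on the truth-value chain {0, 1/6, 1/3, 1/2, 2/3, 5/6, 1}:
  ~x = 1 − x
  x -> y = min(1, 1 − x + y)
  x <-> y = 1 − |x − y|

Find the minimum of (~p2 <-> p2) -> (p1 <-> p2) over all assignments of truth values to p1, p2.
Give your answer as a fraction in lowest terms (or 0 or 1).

1/2

Take p1 = 0, p2 = 1/2:
~p2 = ~1/2 = 1/2
~p2 <-> p2 = 1/2 <-> 1/2 = 1
p1 <-> p2 = 0 <-> 1/2 = 1/2
(~p2 <-> p2) -> (p1 <-> p2) = 1 -> 1/2 = 1/2
No assignment yields a value below 1/2, so this is the minimum.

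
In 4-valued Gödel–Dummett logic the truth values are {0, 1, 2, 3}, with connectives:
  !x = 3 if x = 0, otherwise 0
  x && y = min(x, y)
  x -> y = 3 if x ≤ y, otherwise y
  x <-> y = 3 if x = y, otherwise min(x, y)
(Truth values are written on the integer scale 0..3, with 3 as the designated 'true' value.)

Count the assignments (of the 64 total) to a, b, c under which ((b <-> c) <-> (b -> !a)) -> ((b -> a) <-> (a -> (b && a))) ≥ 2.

48

value 3: 46 assignments (counts)
value 2: 2 assignments (counts)
value 1: 4 assignments
value 0: 12 assignments
So 48 of the 64 assignments meet the threshold.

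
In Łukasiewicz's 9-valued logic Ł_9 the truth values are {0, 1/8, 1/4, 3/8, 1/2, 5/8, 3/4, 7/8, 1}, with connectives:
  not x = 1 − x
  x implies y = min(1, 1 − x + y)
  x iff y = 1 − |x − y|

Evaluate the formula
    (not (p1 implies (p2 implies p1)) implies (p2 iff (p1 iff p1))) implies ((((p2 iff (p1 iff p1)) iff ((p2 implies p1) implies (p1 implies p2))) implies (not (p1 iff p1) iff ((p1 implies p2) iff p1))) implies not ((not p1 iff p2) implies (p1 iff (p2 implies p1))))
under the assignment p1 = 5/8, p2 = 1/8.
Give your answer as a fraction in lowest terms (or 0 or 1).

5/8

p2 implies p1 = 1/8 implies 5/8 = 1
p1 implies (p2 implies p1) = 5/8 implies 1 = 1
not (p1 implies (p2 implies p1)) = not 1 = 0
p1 iff p1 = 5/8 iff 5/8 = 1
p2 iff (p1 iff p1) = 1/8 iff 1 = 1/8
not (p1 implies (p2 implies p1)) implies (p2 iff (p1 iff p1)) = 0 implies 1/8 = 1
p1 iff p1 = 5/8 iff 5/8 = 1
p2 iff (p1 iff p1) = 1/8 iff 1 = 1/8
p2 implies p1 = 1/8 implies 5/8 = 1
p1 implies p2 = 5/8 implies 1/8 = 1/2
(p2 implies p1) implies (p1 implies p2) = 1 implies 1/2 = 1/2
(p2 iff (p1 iff p1)) iff ((p2 implies p1) implies (p1 implies p2)) = 1/8 iff 1/2 = 5/8
p1 iff p1 = 5/8 iff 5/8 = 1
not (p1 iff p1) = not 1 = 0
p1 implies p2 = 5/8 implies 1/8 = 1/2
(p1 implies p2) iff p1 = 1/2 iff 5/8 = 7/8
not (p1 iff p1) iff ((p1 implies p2) iff p1) = 0 iff 7/8 = 1/8
((p2 iff (p1 iff p1)) iff ((p2 implies p1) implies (p1 implies p2))) implies (not (p1 iff p1) iff ((p1 implies p2) iff p1)) = 5/8 implies 1/8 = 1/2
not p1 = not 5/8 = 3/8
not p1 iff p2 = 3/8 iff 1/8 = 3/4
p2 implies p1 = 1/8 implies 5/8 = 1
p1 iff (p2 implies p1) = 5/8 iff 1 = 5/8
(not p1 iff p2) implies (p1 iff (p2 implies p1)) = 3/4 implies 5/8 = 7/8
not ((not p1 iff p2) implies (p1 iff (p2 implies p1))) = not 7/8 = 1/8
(((p2 iff (p1 iff p1)) iff ((p2 implies p1) implies (p1 implies p2))) implies (not (p1 iff p1) iff ((p1 implies p2) iff p1))) implies not ((not p1 iff p2) implies (p1 iff (p2 implies p1))) = 1/2 implies 1/8 = 5/8
(not (p1 implies (p2 implies p1)) implies (p2 iff (p1 iff p1))) implies ((((p2 iff (p1 iff p1)) iff ((p2 implies p1) implies (p1 implies p2))) implies (not (p1 iff p1) iff ((p1 implies p2) iff p1))) implies not ((not p1 iff p2) implies (p1 iff (p2 implies p1)))) = 1 implies 5/8 = 5/8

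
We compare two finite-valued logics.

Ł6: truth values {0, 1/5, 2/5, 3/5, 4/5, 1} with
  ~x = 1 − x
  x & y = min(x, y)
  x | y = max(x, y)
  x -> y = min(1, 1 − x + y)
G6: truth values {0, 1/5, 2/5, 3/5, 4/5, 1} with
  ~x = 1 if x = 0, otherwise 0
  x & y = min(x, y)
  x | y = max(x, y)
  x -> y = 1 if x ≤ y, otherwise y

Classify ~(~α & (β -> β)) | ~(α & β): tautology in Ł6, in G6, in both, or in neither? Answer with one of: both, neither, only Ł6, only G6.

only G6

In Ł6: at α = 1/5, β = 1/5 the value is 4/5 — not a tautology.
In G6: every assignment gives 1 — tautology.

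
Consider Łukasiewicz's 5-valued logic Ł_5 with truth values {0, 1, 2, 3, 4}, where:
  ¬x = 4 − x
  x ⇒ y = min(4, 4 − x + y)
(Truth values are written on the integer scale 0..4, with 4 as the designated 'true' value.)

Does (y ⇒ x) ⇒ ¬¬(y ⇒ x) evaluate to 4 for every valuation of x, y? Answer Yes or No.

Yes

At x = 0, y = 1, for instance:
y ⇒ x = 1 ⇒ 0 = 3
¬(y ⇒ x) = ¬3 = 1
¬¬(y ⇒ x) = ¬1 = 3
(y ⇒ x) ⇒ ¬¬(y ⇒ x) = 3 ⇒ 3 = 4
and checking the remaining 24 assignments likewise gives ≥ 4 in every case.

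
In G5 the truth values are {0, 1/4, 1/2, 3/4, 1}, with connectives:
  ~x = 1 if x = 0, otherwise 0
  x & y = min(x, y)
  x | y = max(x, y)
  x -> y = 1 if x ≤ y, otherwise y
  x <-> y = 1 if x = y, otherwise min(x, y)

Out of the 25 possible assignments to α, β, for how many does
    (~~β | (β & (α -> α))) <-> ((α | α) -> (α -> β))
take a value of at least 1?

18

value 1: 18 assignments (counts)
value 3/4: 1 assignment
value 1/2: 2 assignments
value 1/4: 3 assignments
value 0: 1 assignment
So 18 of the 25 assignments meet the threshold.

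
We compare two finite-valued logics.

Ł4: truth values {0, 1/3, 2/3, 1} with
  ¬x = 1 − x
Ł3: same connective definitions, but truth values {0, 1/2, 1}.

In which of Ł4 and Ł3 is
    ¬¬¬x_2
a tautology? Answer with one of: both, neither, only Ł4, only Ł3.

In Ł4: at x_2 = 1/3 the value is 2/3 — not a tautology.
In Ł3: at x_2 = 1/2 the value is 1/2 — not a tautology.

neither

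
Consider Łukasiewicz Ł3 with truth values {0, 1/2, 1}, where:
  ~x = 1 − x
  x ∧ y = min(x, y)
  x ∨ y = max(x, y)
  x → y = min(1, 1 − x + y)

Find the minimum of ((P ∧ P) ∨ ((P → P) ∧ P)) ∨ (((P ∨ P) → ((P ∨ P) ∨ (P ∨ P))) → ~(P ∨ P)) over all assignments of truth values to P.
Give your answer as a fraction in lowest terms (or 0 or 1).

1/2

Take P = 1/2:
P ∧ P = 1/2 ∧ 1/2 = 1/2
P → P = 1/2 → 1/2 = 1
(P → P) ∧ P = 1 ∧ 1/2 = 1/2
(P ∧ P) ∨ ((P → P) ∧ P) = 1/2 ∨ 1/2 = 1/2
P ∨ P = 1/2 ∨ 1/2 = 1/2
P ∨ P = 1/2 ∨ 1/2 = 1/2
P ∨ P = 1/2 ∨ 1/2 = 1/2
(P ∨ P) ∨ (P ∨ P) = 1/2 ∨ 1/2 = 1/2
(P ∨ P) → ((P ∨ P) ∨ (P ∨ P)) = 1/2 → 1/2 = 1
P ∨ P = 1/2 ∨ 1/2 = 1/2
~(P ∨ P) = ~1/2 = 1/2
((P ∨ P) → ((P ∨ P) ∨ (P ∨ P))) → ~(P ∨ P) = 1 → 1/2 = 1/2
((P ∧ P) ∨ ((P → P) ∧ P)) ∨ (((P ∨ P) → ((P ∨ P) ∨ (P ∨ P))) → ~(P ∨ P)) = 1/2 ∨ 1/2 = 1/2
No assignment yields a value below 1/2, so this is the minimum.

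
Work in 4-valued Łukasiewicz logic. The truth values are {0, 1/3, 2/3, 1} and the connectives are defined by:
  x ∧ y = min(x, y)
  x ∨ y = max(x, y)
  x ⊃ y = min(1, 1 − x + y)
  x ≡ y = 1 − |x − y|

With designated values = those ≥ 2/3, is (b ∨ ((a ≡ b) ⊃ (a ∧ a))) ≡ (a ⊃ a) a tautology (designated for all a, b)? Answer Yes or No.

Counterexample: take a = 0, b = 0.
a ≡ b = 0 ≡ 0 = 1
a ∧ a = 0 ∧ 0 = 0
(a ≡ b) ⊃ (a ∧ a) = 1 ⊃ 0 = 0
b ∨ ((a ≡ b) ⊃ (a ∧ a)) = 0 ∨ 0 = 0
a ⊃ a = 0 ⊃ 0 = 1
(b ∨ ((a ≡ b) ⊃ (a ∧ a))) ≡ (a ⊃ a) = 0 ≡ 1 = 0
This gives 0, which is below 2/3.

No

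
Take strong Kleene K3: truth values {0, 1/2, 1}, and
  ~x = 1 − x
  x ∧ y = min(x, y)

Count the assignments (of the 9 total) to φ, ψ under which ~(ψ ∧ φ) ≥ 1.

5

φ = 0, ψ = 0 ↦ 1  ≥
φ = 0, ψ = 1/2 ↦ 1  ≥
φ = 0, ψ = 1 ↦ 1  ≥
φ = 1/2, ψ = 0 ↦ 1  ≥
φ = 1/2, ψ = 1/2 ↦ 1/2  <
φ = 1/2, ψ = 1 ↦ 1/2  <
φ = 1, ψ = 0 ↦ 1  ≥
φ = 1, ψ = 1/2 ↦ 1/2  <
φ = 1, ψ = 1 ↦ 0  <
So 5 of the 9 assignments meet the threshold.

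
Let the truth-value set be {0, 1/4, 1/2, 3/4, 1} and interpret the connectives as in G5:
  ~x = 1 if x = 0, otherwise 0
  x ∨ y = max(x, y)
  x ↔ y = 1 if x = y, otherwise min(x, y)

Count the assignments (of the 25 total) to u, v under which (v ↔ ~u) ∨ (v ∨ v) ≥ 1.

value 1: 9 assignments (counts)
value 3/4: 5 assignments
value 1/2: 5 assignments
value 1/4: 5 assignments
value 0: 1 assignment
So 9 of the 25 assignments meet the threshold.

9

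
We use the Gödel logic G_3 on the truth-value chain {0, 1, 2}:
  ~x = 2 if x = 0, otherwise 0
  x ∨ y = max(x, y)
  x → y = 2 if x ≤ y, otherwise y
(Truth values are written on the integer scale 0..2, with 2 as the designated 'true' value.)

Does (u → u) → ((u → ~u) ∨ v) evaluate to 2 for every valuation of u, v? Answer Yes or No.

No

Counterexample: take u = 1, v = 0.
u → u = 1 → 1 = 2
~u = ~1 = 0
u → ~u = 1 → 0 = 0
(u → ~u) ∨ v = 0 ∨ 0 = 0
(u → u) → ((u → ~u) ∨ v) = 2 → 0 = 0
This gives 0 ≠ 2.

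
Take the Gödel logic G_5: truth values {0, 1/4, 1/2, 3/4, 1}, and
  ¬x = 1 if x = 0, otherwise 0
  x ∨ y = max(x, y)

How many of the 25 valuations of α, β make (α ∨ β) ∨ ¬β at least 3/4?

value 1: 13 assignments (counts)
value 3/4: 6 assignments (counts)
value 1/2: 4 assignments
value 1/4: 2 assignments
So 19 of the 25 assignments meet the threshold.

19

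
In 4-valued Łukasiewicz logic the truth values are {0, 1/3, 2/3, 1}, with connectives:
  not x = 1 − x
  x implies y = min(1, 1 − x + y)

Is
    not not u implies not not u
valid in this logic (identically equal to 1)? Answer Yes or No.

u = 0 ↦ 1
u = 1/3 ↦ 1
u = 2/3 ↦ 1
u = 1 ↦ 1
Every assignment gives a value ≥ 1.

Yes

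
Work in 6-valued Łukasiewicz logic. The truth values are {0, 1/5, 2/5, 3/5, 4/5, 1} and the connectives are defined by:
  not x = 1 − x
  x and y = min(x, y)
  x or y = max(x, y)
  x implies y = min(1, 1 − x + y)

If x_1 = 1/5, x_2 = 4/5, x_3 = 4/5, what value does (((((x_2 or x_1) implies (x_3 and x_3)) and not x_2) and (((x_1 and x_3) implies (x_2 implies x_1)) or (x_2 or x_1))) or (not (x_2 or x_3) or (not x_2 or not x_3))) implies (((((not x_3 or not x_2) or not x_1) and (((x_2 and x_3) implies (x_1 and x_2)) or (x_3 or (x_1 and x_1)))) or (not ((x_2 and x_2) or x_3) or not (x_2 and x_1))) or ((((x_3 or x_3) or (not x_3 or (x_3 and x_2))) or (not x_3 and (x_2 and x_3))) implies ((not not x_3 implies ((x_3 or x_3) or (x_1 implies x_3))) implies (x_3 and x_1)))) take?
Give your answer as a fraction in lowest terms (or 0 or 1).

1

x_2 or x_1 = 4/5 or 1/5 = 4/5
x_3 and x_3 = 4/5 and 4/5 = 4/5
(x_2 or x_1) implies (x_3 and x_3) = 4/5 implies 4/5 = 1
not x_2 = not 4/5 = 1/5
((x_2 or x_1) implies (x_3 and x_3)) and not x_2 = 1 and 1/5 = 1/5
x_1 and x_3 = 1/5 and 4/5 = 1/5
x_2 implies x_1 = 4/5 implies 1/5 = 2/5
(x_1 and x_3) implies (x_2 implies x_1) = 1/5 implies 2/5 = 1
x_2 or x_1 = 4/5 or 1/5 = 4/5
((x_1 and x_3) implies (x_2 implies x_1)) or (x_2 or x_1) = 1 or 4/5 = 1
(((x_2 or x_1) implies (x_3 and x_3)) and not x_2) and (((x_1 and x_3) implies (x_2 implies x_1)) or (x_2 or x_1)) = 1/5 and 1 = 1/5
x_2 or x_3 = 4/5 or 4/5 = 4/5
not (x_2 or x_3) = not 4/5 = 1/5
not x_2 = not 4/5 = 1/5
not x_3 = not 4/5 = 1/5
not x_2 or not x_3 = 1/5 or 1/5 = 1/5
not (x_2 or x_3) or (not x_2 or not x_3) = 1/5 or 1/5 = 1/5
((((x_2 or x_1) implies (x_3 and x_3)) and not x_2) and (((x_1 and x_3) implies (x_2 implies x_1)) or (x_2 or x_1))) or (not (x_2 or x_3) or (not x_2 or not x_3)) = 1/5 or 1/5 = 1/5
not x_3 = not 4/5 = 1/5
not x_2 = not 4/5 = 1/5
not x_3 or not x_2 = 1/5 or 1/5 = 1/5
not x_1 = not 1/5 = 4/5
(not x_3 or not x_2) or not x_1 = 1/5 or 4/5 = 4/5
x_2 and x_3 = 4/5 and 4/5 = 4/5
x_1 and x_2 = 1/5 and 4/5 = 1/5
(x_2 and x_3) implies (x_1 and x_2) = 4/5 implies 1/5 = 2/5
x_1 and x_1 = 1/5 and 1/5 = 1/5
x_3 or (x_1 and x_1) = 4/5 or 1/5 = 4/5
((x_2 and x_3) implies (x_1 and x_2)) or (x_3 or (x_1 and x_1)) = 2/5 or 4/5 = 4/5
((not x_3 or not x_2) or not x_1) and (((x_2 and x_3) implies (x_1 and x_2)) or (x_3 or (x_1 and x_1))) = 4/5 and 4/5 = 4/5
x_2 and x_2 = 4/5 and 4/5 = 4/5
(x_2 and x_2) or x_3 = 4/5 or 4/5 = 4/5
not ((x_2 and x_2) or x_3) = not 4/5 = 1/5
x_2 and x_1 = 4/5 and 1/5 = 1/5
not (x_2 and x_1) = not 1/5 = 4/5
not ((x_2 and x_2) or x_3) or not (x_2 and x_1) = 1/5 or 4/5 = 4/5
(((not x_3 or not x_2) or not x_1) and (((x_2 and x_3) implies (x_1 and x_2)) or (x_3 or (x_1 and x_1)))) or (not ((x_2 and x_2) or x_3) or not (x_2 and x_1)) = 4/5 or 4/5 = 4/5
x_3 or x_3 = 4/5 or 4/5 = 4/5
not x_3 = not 4/5 = 1/5
x_3 and x_2 = 4/5 and 4/5 = 4/5
not x_3 or (x_3 and x_2) = 1/5 or 4/5 = 4/5
(x_3 or x_3) or (not x_3 or (x_3 and x_2)) = 4/5 or 4/5 = 4/5
not x_3 = not 4/5 = 1/5
x_2 and x_3 = 4/5 and 4/5 = 4/5
not x_3 and (x_2 and x_3) = 1/5 and 4/5 = 1/5
((x_3 or x_3) or (not x_3 or (x_3 and x_2))) or (not x_3 and (x_2 and x_3)) = 4/5 or 1/5 = 4/5
not x_3 = not 4/5 = 1/5
not not x_3 = not 1/5 = 4/5
x_3 or x_3 = 4/5 or 4/5 = 4/5
x_1 implies x_3 = 1/5 implies 4/5 = 1
(x_3 or x_3) or (x_1 implies x_3) = 4/5 or 1 = 1
not not x_3 implies ((x_3 or x_3) or (x_1 implies x_3)) = 4/5 implies 1 = 1
x_3 and x_1 = 4/5 and 1/5 = 1/5
(not not x_3 implies ((x_3 or x_3) or (x_1 implies x_3))) implies (x_3 and x_1) = 1 implies 1/5 = 1/5
(((x_3 or x_3) or (not x_3 or (x_3 and x_2))) or (not x_3 and (x_2 and x_3))) implies ((not not x_3 implies ((x_3 or x_3) or (x_1 implies x_3))) implies (x_3 and x_1)) = 4/5 implies 1/5 = 2/5
((((not x_3 or not x_2) or not x_1) and (((x_2 and x_3) implies (x_1 and x_2)) or (x_3 or (x_1 and x_1)))) or (not ((x_2 and x_2) or x_3) or not (x_2 and x_1))) or ((((x_3 or x_3) or (not x_3 or (x_3 and x_2))) or (not x_3 and (x_2 and x_3))) implies ((not not x_3 implies ((x_3 or x_3) or (x_1 implies x_3))) implies (x_3 and x_1))) = 4/5 or 2/5 = 4/5
(((((x_2 or x_1) implies (x_3 and x_3)) and not x_2) and (((x_1 and x_3) implies (x_2 implies x_1)) or (x_2 or x_1))) or (not (x_2 or x_3) or (not x_2 or not x_3))) implies (((((not x_3 or not x_2) or not x_1) and (((x_2 and x_3) implies (x_1 and x_2)) or (x_3 or (x_1 and x_1)))) or (not ((x_2 and x_2) or x_3) or not (x_2 and x_1))) or ((((x_3 or x_3) or (not x_3 or (x_3 and x_2))) or (not x_3 and (x_2 and x_3))) implies ((not not x_3 implies ((x_3 or x_3) or (x_1 implies x_3))) implies (x_3 and x_1)))) = 1/5 implies 4/5 = 1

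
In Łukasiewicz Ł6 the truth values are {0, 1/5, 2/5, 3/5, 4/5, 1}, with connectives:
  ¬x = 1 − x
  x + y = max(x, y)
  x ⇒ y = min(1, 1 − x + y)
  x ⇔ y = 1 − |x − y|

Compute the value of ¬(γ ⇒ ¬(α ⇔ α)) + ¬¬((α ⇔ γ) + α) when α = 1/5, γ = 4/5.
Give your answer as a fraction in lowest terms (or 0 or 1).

4/5

α ⇔ α = 1/5 ⇔ 1/5 = 1
¬(α ⇔ α) = ¬1 = 0
γ ⇒ ¬(α ⇔ α) = 4/5 ⇒ 0 = 1/5
¬(γ ⇒ ¬(α ⇔ α)) = ¬1/5 = 4/5
α ⇔ γ = 1/5 ⇔ 4/5 = 2/5
(α ⇔ γ) + α = 2/5 + 1/5 = 2/5
¬((α ⇔ γ) + α) = ¬2/5 = 3/5
¬¬((α ⇔ γ) + α) = ¬3/5 = 2/5
¬(γ ⇒ ¬(α ⇔ α)) + ¬¬((α ⇔ γ) + α) = 4/5 + 2/5 = 4/5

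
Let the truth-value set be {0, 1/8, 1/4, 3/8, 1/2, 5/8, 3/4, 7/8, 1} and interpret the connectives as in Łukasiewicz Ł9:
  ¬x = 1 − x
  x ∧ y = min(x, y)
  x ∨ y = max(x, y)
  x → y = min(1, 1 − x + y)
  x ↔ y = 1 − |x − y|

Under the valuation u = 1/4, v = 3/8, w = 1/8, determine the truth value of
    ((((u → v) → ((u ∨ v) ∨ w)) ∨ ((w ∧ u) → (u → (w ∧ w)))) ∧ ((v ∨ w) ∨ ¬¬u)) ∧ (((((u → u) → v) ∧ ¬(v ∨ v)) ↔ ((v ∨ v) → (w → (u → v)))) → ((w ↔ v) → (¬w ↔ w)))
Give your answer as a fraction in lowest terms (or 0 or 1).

u → v = 1/4 → 3/8 = 1
u ∨ v = 1/4 ∨ 3/8 = 3/8
(u ∨ v) ∨ w = 3/8 ∨ 1/8 = 3/8
(u → v) → ((u ∨ v) ∨ w) = 1 → 3/8 = 3/8
w ∧ u = 1/8 ∧ 1/4 = 1/8
w ∧ w = 1/8 ∧ 1/8 = 1/8
u → (w ∧ w) = 1/4 → 1/8 = 7/8
(w ∧ u) → (u → (w ∧ w)) = 1/8 → 7/8 = 1
((u → v) → ((u ∨ v) ∨ w)) ∨ ((w ∧ u) → (u → (w ∧ w))) = 3/8 ∨ 1 = 1
v ∨ w = 3/8 ∨ 1/8 = 3/8
¬u = ¬1/4 = 3/4
¬¬u = ¬3/4 = 1/4
(v ∨ w) ∨ ¬¬u = 3/8 ∨ 1/4 = 3/8
(((u → v) → ((u ∨ v) ∨ w)) ∨ ((w ∧ u) → (u → (w ∧ w)))) ∧ ((v ∨ w) ∨ ¬¬u) = 1 ∧ 3/8 = 3/8
u → u = 1/4 → 1/4 = 1
(u → u) → v = 1 → 3/8 = 3/8
v ∨ v = 3/8 ∨ 3/8 = 3/8
¬(v ∨ v) = ¬3/8 = 5/8
((u → u) → v) ∧ ¬(v ∨ v) = 3/8 ∧ 5/8 = 3/8
v ∨ v = 3/8 ∨ 3/8 = 3/8
u → v = 1/4 → 3/8 = 1
w → (u → v) = 1/8 → 1 = 1
(v ∨ v) → (w → (u → v)) = 3/8 → 1 = 1
(((u → u) → v) ∧ ¬(v ∨ v)) ↔ ((v ∨ v) → (w → (u → v))) = 3/8 ↔ 1 = 3/8
w ↔ v = 1/8 ↔ 3/8 = 3/4
¬w = ¬1/8 = 7/8
¬w ↔ w = 7/8 ↔ 1/8 = 1/4
(w ↔ v) → (¬w ↔ w) = 3/4 → 1/4 = 1/2
((((u → u) → v) ∧ ¬(v ∨ v)) ↔ ((v ∨ v) → (w → (u → v)))) → ((w ↔ v) → (¬w ↔ w)) = 3/8 → 1/2 = 1
((((u → v) → ((u ∨ v) ∨ w)) ∨ ((w ∧ u) → (u → (w ∧ w)))) ∧ ((v ∨ w) ∨ ¬¬u)) ∧ (((((u → u) → v) ∧ ¬(v ∨ v)) ↔ ((v ∨ v) → (w → (u → v)))) → ((w ↔ v) → (¬w ↔ w))) = 3/8 ∧ 1 = 3/8

3/8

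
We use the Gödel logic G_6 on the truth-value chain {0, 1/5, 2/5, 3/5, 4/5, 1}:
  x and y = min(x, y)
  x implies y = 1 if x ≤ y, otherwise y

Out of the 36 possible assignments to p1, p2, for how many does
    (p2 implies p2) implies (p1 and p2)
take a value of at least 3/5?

9

value 1: 1 assignment (counts)
value 4/5: 3 assignments (counts)
value 3/5: 5 assignments (counts)
value 2/5: 7 assignments
value 1/5: 9 assignments
value 0: 11 assignments
So 9 of the 36 assignments meet the threshold.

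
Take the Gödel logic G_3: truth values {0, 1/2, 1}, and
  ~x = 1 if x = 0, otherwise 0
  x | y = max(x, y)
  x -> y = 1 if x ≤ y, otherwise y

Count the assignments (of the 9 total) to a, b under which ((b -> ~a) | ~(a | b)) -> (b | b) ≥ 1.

5

a = 0, b = 0 ↦ 0  <
a = 0, b = 1/2 ↦ 1/2  <
a = 0, b = 1 ↦ 1  ≥
a = 1/2, b = 0 ↦ 0  <
a = 1/2, b = 1/2 ↦ 1  ≥
a = 1/2, b = 1 ↦ 1  ≥
a = 1, b = 0 ↦ 0  <
a = 1, b = 1/2 ↦ 1  ≥
a = 1, b = 1 ↦ 1  ≥
So 5 of the 9 assignments meet the threshold.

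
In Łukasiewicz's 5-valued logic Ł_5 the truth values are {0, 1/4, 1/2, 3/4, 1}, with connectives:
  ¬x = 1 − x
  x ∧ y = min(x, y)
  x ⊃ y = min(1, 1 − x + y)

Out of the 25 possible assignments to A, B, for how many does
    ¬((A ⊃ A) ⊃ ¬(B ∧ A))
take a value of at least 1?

value 1: 1 assignment (counts)
value 3/4: 3 assignments
value 1/2: 5 assignments
value 1/4: 7 assignments
value 0: 9 assignments
So 1 of the 25 assignments meets the threshold.

1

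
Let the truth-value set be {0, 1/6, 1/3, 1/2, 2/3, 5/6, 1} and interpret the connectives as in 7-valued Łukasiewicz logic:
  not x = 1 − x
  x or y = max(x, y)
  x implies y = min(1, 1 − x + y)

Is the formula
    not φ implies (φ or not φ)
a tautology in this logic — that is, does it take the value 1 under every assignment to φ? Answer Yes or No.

φ = 0 ↦ 1
φ = 1/6 ↦ 1
φ = 1/3 ↦ 1
φ = 1/2 ↦ 1
φ = 2/3 ↦ 1
φ = 5/6 ↦ 1
φ = 1 ↦ 1
Every assignment gives a value ≥ 1.

Yes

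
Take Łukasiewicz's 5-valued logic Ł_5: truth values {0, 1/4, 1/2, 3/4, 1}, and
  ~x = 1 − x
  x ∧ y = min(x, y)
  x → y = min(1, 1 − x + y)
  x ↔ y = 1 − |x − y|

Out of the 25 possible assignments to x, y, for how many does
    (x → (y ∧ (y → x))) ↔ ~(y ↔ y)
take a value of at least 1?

value 1: 1 assignment (counts)
value 3/4: 2 assignments
value 1/2: 3 assignments
value 1/4: 4 assignments
value 0: 15 assignments
So 1 of the 25 assignments meets the threshold.

1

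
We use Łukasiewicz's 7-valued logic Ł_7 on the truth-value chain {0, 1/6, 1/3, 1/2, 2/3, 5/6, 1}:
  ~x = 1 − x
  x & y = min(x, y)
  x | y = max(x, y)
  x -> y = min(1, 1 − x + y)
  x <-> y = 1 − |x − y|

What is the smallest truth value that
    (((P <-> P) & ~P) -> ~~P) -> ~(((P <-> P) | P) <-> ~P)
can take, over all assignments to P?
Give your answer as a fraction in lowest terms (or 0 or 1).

1/2

Take P = 1/2:
P <-> P = 1/2 <-> 1/2 = 1
~P = ~1/2 = 1/2
(P <-> P) & ~P = 1 & 1/2 = 1/2
~P = ~1/2 = 1/2
~~P = ~1/2 = 1/2
((P <-> P) & ~P) -> ~~P = 1/2 -> 1/2 = 1
P <-> P = 1/2 <-> 1/2 = 1
(P <-> P) | P = 1 | 1/2 = 1
~P = ~1/2 = 1/2
((P <-> P) | P) <-> ~P = 1 <-> 1/2 = 1/2
~(((P <-> P) | P) <-> ~P) = ~1/2 = 1/2
(((P <-> P) & ~P) -> ~~P) -> ~(((P <-> P) | P) <-> ~P) = 1 -> 1/2 = 1/2
No assignment yields a value below 1/2, so this is the minimum.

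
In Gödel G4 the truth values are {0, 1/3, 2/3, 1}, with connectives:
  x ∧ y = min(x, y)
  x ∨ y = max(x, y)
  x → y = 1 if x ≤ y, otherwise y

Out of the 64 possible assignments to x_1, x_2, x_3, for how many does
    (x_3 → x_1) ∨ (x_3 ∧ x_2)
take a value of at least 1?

43

value 1: 43 assignments (counts)
value 2/3: 9 assignments
value 1/3: 9 assignments
value 0: 3 assignments
So 43 of the 64 assignments meet the threshold.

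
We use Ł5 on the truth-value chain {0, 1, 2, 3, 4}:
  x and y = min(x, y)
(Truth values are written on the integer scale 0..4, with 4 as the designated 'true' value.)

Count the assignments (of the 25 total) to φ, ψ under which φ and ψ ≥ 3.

4

value 4: 1 assignment (counts)
value 3: 3 assignments (counts)
value 2: 5 assignments
value 1: 7 assignments
value 0: 9 assignments
So 4 of the 25 assignments meet the threshold.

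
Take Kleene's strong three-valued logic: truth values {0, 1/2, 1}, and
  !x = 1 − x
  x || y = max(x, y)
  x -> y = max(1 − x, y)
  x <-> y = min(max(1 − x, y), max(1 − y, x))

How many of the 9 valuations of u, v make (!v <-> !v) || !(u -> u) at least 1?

u = 0, v = 0 ↦ 1  ≥
u = 0, v = 1/2 ↦ 1/2  <
u = 0, v = 1 ↦ 1  ≥
u = 1/2, v = 0 ↦ 1  ≥
u = 1/2, v = 1/2 ↦ 1/2  <
u = 1/2, v = 1 ↦ 1  ≥
u = 1, v = 0 ↦ 1  ≥
u = 1, v = 1/2 ↦ 1/2  <
u = 1, v = 1 ↦ 1  ≥
So 6 of the 9 assignments meet the threshold.

6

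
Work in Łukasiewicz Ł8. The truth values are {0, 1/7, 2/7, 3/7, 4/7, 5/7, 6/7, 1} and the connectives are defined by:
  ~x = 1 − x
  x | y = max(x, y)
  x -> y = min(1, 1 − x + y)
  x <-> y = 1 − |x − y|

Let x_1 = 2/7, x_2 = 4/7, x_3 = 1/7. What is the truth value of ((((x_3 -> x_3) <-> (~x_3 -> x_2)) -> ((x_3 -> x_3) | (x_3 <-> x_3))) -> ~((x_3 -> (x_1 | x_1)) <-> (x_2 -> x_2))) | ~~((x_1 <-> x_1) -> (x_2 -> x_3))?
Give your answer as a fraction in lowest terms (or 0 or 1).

x_3 -> x_3 = 1/7 -> 1/7 = 1
~x_3 = ~1/7 = 6/7
~x_3 -> x_2 = 6/7 -> 4/7 = 5/7
(x_3 -> x_3) <-> (~x_3 -> x_2) = 1 <-> 5/7 = 5/7
x_3 -> x_3 = 1/7 -> 1/7 = 1
x_3 <-> x_3 = 1/7 <-> 1/7 = 1
(x_3 -> x_3) | (x_3 <-> x_3) = 1 | 1 = 1
((x_3 -> x_3) <-> (~x_3 -> x_2)) -> ((x_3 -> x_3) | (x_3 <-> x_3)) = 5/7 -> 1 = 1
x_1 | x_1 = 2/7 | 2/7 = 2/7
x_3 -> (x_1 | x_1) = 1/7 -> 2/7 = 1
x_2 -> x_2 = 4/7 -> 4/7 = 1
(x_3 -> (x_1 | x_1)) <-> (x_2 -> x_2) = 1 <-> 1 = 1
~((x_3 -> (x_1 | x_1)) <-> (x_2 -> x_2)) = ~1 = 0
(((x_3 -> x_3) <-> (~x_3 -> x_2)) -> ((x_3 -> x_3) | (x_3 <-> x_3))) -> ~((x_3 -> (x_1 | x_1)) <-> (x_2 -> x_2)) = 1 -> 0 = 0
x_1 <-> x_1 = 2/7 <-> 2/7 = 1
x_2 -> x_3 = 4/7 -> 1/7 = 4/7
(x_1 <-> x_1) -> (x_2 -> x_3) = 1 -> 4/7 = 4/7
~((x_1 <-> x_1) -> (x_2 -> x_3)) = ~4/7 = 3/7
~~((x_1 <-> x_1) -> (x_2 -> x_3)) = ~3/7 = 4/7
((((x_3 -> x_3) <-> (~x_3 -> x_2)) -> ((x_3 -> x_3) | (x_3 <-> x_3))) -> ~((x_3 -> (x_1 | x_1)) <-> (x_2 -> x_2))) | ~~((x_1 <-> x_1) -> (x_2 -> x_3)) = 0 | 4/7 = 4/7

4/7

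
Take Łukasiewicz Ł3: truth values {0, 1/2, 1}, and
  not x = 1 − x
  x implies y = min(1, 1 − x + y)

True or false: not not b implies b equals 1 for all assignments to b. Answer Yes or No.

Yes

b = 0 ↦ 1
b = 1/2 ↦ 1
b = 1 ↦ 1
Every assignment gives a value ≥ 1.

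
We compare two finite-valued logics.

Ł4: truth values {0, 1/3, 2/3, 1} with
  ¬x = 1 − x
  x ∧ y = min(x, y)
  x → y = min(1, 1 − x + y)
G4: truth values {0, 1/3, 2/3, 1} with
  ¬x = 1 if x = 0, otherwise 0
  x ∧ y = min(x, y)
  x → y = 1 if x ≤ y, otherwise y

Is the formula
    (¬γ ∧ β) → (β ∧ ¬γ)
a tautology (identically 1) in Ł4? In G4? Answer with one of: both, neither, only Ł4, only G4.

both

In Ł4: every assignment gives 1 — tautology.
In G4: every assignment gives 1 — tautology.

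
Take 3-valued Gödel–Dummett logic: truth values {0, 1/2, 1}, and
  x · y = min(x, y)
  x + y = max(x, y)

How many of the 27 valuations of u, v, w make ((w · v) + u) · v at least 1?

value 1: 5 assignments (counts)
value 1/2: 11 assignments
value 0: 11 assignments
So 5 of the 27 assignments meet the threshold.

5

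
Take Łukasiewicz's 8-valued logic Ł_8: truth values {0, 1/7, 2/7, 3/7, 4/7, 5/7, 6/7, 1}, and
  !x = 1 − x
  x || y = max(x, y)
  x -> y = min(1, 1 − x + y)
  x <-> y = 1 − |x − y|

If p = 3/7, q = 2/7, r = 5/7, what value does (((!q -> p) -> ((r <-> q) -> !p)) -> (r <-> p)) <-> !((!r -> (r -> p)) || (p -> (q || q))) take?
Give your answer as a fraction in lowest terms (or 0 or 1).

!q = !2/7 = 5/7
!q -> p = 5/7 -> 3/7 = 5/7
r <-> q = 5/7 <-> 2/7 = 4/7
!p = !3/7 = 4/7
(r <-> q) -> !p = 4/7 -> 4/7 = 1
(!q -> p) -> ((r <-> q) -> !p) = 5/7 -> 1 = 1
r <-> p = 5/7 <-> 3/7 = 5/7
((!q -> p) -> ((r <-> q) -> !p)) -> (r <-> p) = 1 -> 5/7 = 5/7
!r = !5/7 = 2/7
r -> p = 5/7 -> 3/7 = 5/7
!r -> (r -> p) = 2/7 -> 5/7 = 1
q || q = 2/7 || 2/7 = 2/7
p -> (q || q) = 3/7 -> 2/7 = 6/7
(!r -> (r -> p)) || (p -> (q || q)) = 1 || 6/7 = 1
!((!r -> (r -> p)) || (p -> (q || q))) = !1 = 0
(((!q -> p) -> ((r <-> q) -> !p)) -> (r <-> p)) <-> !((!r -> (r -> p)) || (p -> (q || q))) = 5/7 <-> 0 = 2/7

2/7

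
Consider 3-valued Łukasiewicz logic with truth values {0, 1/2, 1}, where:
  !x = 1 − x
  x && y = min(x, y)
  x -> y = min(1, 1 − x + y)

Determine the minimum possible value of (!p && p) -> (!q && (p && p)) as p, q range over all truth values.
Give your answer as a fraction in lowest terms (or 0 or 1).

1/2

Take p = 1/2, q = 1:
!p = !1/2 = 1/2
!p && p = 1/2 && 1/2 = 1/2
!q = !1 = 0
p && p = 1/2 && 1/2 = 1/2
!q && (p && p) = 0 && 1/2 = 0
(!p && p) -> (!q && (p && p)) = 1/2 -> 0 = 1/2
No assignment yields a value below 1/2, so this is the minimum.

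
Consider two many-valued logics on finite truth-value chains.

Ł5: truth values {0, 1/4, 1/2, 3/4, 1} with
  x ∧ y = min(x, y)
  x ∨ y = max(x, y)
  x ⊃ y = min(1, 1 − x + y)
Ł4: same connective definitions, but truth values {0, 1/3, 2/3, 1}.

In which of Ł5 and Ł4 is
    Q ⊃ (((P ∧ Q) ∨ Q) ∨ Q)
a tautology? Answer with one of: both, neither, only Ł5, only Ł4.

both

In Ł5: every assignment gives 1 — tautology.
In Ł4: every assignment gives 1 — tautology.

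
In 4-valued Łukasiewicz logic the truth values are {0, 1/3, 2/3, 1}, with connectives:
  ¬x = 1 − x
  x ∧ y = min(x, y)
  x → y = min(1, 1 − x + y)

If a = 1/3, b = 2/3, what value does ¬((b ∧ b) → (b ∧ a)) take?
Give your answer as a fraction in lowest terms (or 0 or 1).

1/3

b ∧ b = 2/3 ∧ 2/3 = 2/3
b ∧ a = 2/3 ∧ 1/3 = 1/3
(b ∧ b) → (b ∧ a) = 2/3 → 1/3 = 2/3
¬((b ∧ b) → (b ∧ a)) = ¬2/3 = 1/3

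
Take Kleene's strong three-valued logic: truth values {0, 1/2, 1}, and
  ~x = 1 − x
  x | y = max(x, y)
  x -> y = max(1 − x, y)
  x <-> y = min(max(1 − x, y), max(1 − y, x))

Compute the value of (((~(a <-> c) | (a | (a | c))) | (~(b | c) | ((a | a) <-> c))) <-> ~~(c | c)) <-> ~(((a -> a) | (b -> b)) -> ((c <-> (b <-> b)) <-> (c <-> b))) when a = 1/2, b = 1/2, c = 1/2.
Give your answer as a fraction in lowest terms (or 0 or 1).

1/2

a <-> c = 1/2 <-> 1/2 = 1/2
~(a <-> c) = ~1/2 = 1/2
a | c = 1/2 | 1/2 = 1/2
a | (a | c) = 1/2 | 1/2 = 1/2
~(a <-> c) | (a | (a | c)) = 1/2 | 1/2 = 1/2
b | c = 1/2 | 1/2 = 1/2
~(b | c) = ~1/2 = 1/2
a | a = 1/2 | 1/2 = 1/2
(a | a) <-> c = 1/2 <-> 1/2 = 1/2
~(b | c) | ((a | a) <-> c) = 1/2 | 1/2 = 1/2
(~(a <-> c) | (a | (a | c))) | (~(b | c) | ((a | a) <-> c)) = 1/2 | 1/2 = 1/2
c | c = 1/2 | 1/2 = 1/2
~(c | c) = ~1/2 = 1/2
~~(c | c) = ~1/2 = 1/2
((~(a <-> c) | (a | (a | c))) | (~(b | c) | ((a | a) <-> c))) <-> ~~(c | c) = 1/2 <-> 1/2 = 1/2
a -> a = 1/2 -> 1/2 = 1/2
b -> b = 1/2 -> 1/2 = 1/2
(a -> a) | (b -> b) = 1/2 | 1/2 = 1/2
b <-> b = 1/2 <-> 1/2 = 1/2
c <-> (b <-> b) = 1/2 <-> 1/2 = 1/2
c <-> b = 1/2 <-> 1/2 = 1/2
(c <-> (b <-> b)) <-> (c <-> b) = 1/2 <-> 1/2 = 1/2
((a -> a) | (b -> b)) -> ((c <-> (b <-> b)) <-> (c <-> b)) = 1/2 -> 1/2 = 1/2
~(((a -> a) | (b -> b)) -> ((c <-> (b <-> b)) <-> (c <-> b))) = ~1/2 = 1/2
(((~(a <-> c) | (a | (a | c))) | (~(b | c) | ((a | a) <-> c))) <-> ~~(c | c)) <-> ~(((a -> a) | (b -> b)) -> ((c <-> (b <-> b)) <-> (c <-> b))) = 1/2 <-> 1/2 = 1/2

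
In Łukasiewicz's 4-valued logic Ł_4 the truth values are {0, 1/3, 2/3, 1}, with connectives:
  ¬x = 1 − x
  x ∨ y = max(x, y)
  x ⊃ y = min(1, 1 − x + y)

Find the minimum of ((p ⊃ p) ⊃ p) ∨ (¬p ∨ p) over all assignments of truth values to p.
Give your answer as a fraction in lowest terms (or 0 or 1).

2/3

Take p = 1/3:
p ⊃ p = 1/3 ⊃ 1/3 = 1
(p ⊃ p) ⊃ p = 1 ⊃ 1/3 = 1/3
¬p = ¬1/3 = 2/3
¬p ∨ p = 2/3 ∨ 1/3 = 2/3
((p ⊃ p) ⊃ p) ∨ (¬p ∨ p) = 1/3 ∨ 2/3 = 2/3
No assignment yields a value below 2/3, so this is the minimum.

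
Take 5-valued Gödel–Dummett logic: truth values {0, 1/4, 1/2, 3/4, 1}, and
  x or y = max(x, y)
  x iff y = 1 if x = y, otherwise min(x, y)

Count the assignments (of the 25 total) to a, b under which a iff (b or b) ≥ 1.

value 1: 5 assignments (counts)
value 3/4: 2 assignments
value 1/2: 4 assignments
value 1/4: 6 assignments
value 0: 8 assignments
So 5 of the 25 assignments meet the threshold.

5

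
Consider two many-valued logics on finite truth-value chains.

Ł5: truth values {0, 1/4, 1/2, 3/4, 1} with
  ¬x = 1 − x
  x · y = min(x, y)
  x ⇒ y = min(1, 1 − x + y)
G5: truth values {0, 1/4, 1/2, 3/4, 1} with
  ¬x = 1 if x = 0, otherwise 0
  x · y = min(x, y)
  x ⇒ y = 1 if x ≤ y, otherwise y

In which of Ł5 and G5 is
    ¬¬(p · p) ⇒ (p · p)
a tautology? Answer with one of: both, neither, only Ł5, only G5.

In Ł5: every assignment gives 1 — tautology.
In G5: at p = 1/4 the value is 1/4 — not a tautology.

only Ł5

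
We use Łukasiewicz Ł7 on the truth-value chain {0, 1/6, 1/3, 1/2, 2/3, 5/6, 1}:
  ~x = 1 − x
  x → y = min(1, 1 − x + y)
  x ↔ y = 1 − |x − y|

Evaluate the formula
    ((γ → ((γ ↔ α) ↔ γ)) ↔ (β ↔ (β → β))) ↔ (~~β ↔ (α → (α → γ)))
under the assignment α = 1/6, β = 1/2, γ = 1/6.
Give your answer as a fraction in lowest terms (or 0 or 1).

1

γ ↔ α = 1/6 ↔ 1/6 = 1
(γ ↔ α) ↔ γ = 1 ↔ 1/6 = 1/6
γ → ((γ ↔ α) ↔ γ) = 1/6 → 1/6 = 1
β → β = 1/2 → 1/2 = 1
β ↔ (β → β) = 1/2 ↔ 1 = 1/2
(γ → ((γ ↔ α) ↔ γ)) ↔ (β ↔ (β → β)) = 1 ↔ 1/2 = 1/2
~β = ~1/2 = 1/2
~~β = ~1/2 = 1/2
α → γ = 1/6 → 1/6 = 1
α → (α → γ) = 1/6 → 1 = 1
~~β ↔ (α → (α → γ)) = 1/2 ↔ 1 = 1/2
((γ → ((γ ↔ α) ↔ γ)) ↔ (β ↔ (β → β))) ↔ (~~β ↔ (α → (α → γ))) = 1/2 ↔ 1/2 = 1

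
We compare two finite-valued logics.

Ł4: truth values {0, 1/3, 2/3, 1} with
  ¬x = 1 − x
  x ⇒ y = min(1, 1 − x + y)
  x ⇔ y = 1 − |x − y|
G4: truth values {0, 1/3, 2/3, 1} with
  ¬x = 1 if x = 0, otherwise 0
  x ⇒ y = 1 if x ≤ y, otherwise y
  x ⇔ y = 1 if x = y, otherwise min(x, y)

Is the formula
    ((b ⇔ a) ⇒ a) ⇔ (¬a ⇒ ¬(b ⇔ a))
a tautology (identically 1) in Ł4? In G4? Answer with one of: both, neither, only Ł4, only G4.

In Ł4: every assignment gives 1 — tautology.
In G4: at a = 1/3, b = 1/3 the value is 1/3 — not a tautology.

only Ł4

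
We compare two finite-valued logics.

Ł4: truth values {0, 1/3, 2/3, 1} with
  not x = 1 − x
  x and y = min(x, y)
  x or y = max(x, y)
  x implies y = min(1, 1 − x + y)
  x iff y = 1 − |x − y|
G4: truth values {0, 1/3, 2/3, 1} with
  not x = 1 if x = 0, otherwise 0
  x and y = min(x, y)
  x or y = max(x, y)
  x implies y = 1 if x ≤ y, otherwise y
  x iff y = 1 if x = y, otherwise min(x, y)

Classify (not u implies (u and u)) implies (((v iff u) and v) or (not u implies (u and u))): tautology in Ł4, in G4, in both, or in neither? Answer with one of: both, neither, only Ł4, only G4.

both

In Ł4: every assignment gives 1 — tautology.
In G4: every assignment gives 1 — tautology.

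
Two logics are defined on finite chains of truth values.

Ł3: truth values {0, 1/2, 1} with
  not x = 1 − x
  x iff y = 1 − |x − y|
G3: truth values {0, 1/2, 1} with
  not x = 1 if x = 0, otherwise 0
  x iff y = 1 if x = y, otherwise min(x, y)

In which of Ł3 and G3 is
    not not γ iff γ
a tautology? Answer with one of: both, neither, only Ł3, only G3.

In Ł3: every assignment gives 1 — tautology.
In G3: at γ = 1/2 the value is 1/2 — not a tautology.

only Ł3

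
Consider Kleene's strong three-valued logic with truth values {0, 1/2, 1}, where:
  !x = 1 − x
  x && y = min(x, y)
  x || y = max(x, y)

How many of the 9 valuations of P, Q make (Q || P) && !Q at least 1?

1

P = 0, Q = 0 ↦ 0  <
P = 0, Q = 1/2 ↦ 1/2  <
P = 0, Q = 1 ↦ 0  <
P = 1/2, Q = 0 ↦ 1/2  <
P = 1/2, Q = 1/2 ↦ 1/2  <
P = 1/2, Q = 1 ↦ 0  <
P = 1, Q = 0 ↦ 1  ≥
P = 1, Q = 1/2 ↦ 1/2  <
P = 1, Q = 1 ↦ 0  <
So 1 of the 9 assignments meets the threshold.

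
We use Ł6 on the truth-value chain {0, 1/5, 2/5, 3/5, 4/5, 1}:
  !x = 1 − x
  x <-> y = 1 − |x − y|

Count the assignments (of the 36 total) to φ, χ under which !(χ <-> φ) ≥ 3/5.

12

value 1: 2 assignments (counts)
value 4/5: 4 assignments (counts)
value 3/5: 6 assignments (counts)
value 2/5: 8 assignments
value 1/5: 10 assignments
value 0: 6 assignments
So 12 of the 36 assignments meet the threshold.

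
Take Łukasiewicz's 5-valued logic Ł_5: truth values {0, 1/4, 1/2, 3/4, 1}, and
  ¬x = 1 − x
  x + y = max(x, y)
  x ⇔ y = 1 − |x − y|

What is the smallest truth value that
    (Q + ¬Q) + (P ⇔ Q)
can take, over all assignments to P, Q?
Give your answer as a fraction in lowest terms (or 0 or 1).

1/2

Take P = 0, Q = 1/2:
¬Q = ¬1/2 = 1/2
Q + ¬Q = 1/2 + 1/2 = 1/2
P ⇔ Q = 0 ⇔ 1/2 = 1/2
(Q + ¬Q) + (P ⇔ Q) = 1/2 + 1/2 = 1/2
No assignment yields a value below 1/2, so this is the minimum.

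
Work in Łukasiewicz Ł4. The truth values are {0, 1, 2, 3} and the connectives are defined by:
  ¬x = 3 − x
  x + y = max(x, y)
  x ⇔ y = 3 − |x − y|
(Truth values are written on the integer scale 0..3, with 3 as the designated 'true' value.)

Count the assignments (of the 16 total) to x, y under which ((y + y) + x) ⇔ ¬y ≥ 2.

9

x = 0, y = 0 ↦ 0  <
x = 0, y = 1 ↦ 2  ≥
x = 0, y = 2 ↦ 2  ≥
x = 0, y = 3 ↦ 0  <
x = 1, y = 0 ↦ 1  <
x = 1, y = 1 ↦ 2  ≥
x = 1, y = 2 ↦ 2  ≥
x = 1, y = 3 ↦ 0  <
x = 2, y = 0 ↦ 2  ≥
x = 2, y = 1 ↦ 3  ≥
x = 2, y = 2 ↦ 2  ≥
x = 2, y = 3 ↦ 0  <
x = 3, y = 0 ↦ 3  ≥
x = 3, y = 1 ↦ 2  ≥
x = 3, y = 2 ↦ 1  <
x = 3, y = 3 ↦ 0  <
So 9 of the 16 assignments meet the threshold.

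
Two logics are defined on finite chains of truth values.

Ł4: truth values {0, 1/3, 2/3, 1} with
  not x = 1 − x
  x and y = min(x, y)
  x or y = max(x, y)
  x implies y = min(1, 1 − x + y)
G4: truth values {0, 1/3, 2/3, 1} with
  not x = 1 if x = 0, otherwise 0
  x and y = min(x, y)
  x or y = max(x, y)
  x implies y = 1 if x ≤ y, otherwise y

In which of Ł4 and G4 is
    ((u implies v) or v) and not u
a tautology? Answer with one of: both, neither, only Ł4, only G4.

In Ł4: at u = 1/3, v = 0 the value is 2/3 — not a tautology.
In G4: at u = 1/3, v = 0 the value is 0 — not a tautology.

neither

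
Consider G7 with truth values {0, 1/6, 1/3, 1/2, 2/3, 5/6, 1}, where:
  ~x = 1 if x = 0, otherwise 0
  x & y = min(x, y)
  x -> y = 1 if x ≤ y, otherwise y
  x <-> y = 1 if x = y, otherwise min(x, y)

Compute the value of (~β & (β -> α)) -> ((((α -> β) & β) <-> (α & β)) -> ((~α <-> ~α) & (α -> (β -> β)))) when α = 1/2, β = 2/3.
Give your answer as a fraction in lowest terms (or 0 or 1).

1

~β = ~2/3 = 0
β -> α = 2/3 -> 1/2 = 1/2
~β & (β -> α) = 0 & 1/2 = 0
α -> β = 1/2 -> 2/3 = 1
(α -> β) & β = 1 & 2/3 = 2/3
α & β = 1/2 & 2/3 = 1/2
((α -> β) & β) <-> (α & β) = 2/3 <-> 1/2 = 1/2
~α = ~1/2 = 0
~α = ~1/2 = 0
~α <-> ~α = 0 <-> 0 = 1
β -> β = 2/3 -> 2/3 = 1
α -> (β -> β) = 1/2 -> 1 = 1
(~α <-> ~α) & (α -> (β -> β)) = 1 & 1 = 1
(((α -> β) & β) <-> (α & β)) -> ((~α <-> ~α) & (α -> (β -> β))) = 1/2 -> 1 = 1
(~β & (β -> α)) -> ((((α -> β) & β) <-> (α & β)) -> ((~α <-> ~α) & (α -> (β -> β)))) = 0 -> 1 = 1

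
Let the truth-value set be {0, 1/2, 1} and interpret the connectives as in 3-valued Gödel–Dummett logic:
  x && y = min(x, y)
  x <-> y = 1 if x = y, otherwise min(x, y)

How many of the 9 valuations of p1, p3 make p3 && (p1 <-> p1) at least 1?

p1 = 0, p3 = 0 ↦ 0  <
p1 = 0, p3 = 1/2 ↦ 1/2  <
p1 = 0, p3 = 1 ↦ 1  ≥
p1 = 1/2, p3 = 0 ↦ 0  <
p1 = 1/2, p3 = 1/2 ↦ 1/2  <
p1 = 1/2, p3 = 1 ↦ 1  ≥
p1 = 1, p3 = 0 ↦ 0  <
p1 = 1, p3 = 1/2 ↦ 1/2  <
p1 = 1, p3 = 1 ↦ 1  ≥
So 3 of the 9 assignments meet the threshold.

3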